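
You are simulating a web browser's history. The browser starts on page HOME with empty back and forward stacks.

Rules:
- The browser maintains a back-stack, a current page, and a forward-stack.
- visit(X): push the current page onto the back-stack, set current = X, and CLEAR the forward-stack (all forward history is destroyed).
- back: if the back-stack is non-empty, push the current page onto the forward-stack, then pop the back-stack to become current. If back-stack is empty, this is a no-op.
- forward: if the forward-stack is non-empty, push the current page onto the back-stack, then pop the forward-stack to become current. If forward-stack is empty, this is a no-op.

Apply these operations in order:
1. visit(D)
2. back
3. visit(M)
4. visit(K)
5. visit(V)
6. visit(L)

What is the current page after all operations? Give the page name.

Answer: L

Derivation:
After 1 (visit(D)): cur=D back=1 fwd=0
After 2 (back): cur=HOME back=0 fwd=1
After 3 (visit(M)): cur=M back=1 fwd=0
After 4 (visit(K)): cur=K back=2 fwd=0
After 5 (visit(V)): cur=V back=3 fwd=0
After 6 (visit(L)): cur=L back=4 fwd=0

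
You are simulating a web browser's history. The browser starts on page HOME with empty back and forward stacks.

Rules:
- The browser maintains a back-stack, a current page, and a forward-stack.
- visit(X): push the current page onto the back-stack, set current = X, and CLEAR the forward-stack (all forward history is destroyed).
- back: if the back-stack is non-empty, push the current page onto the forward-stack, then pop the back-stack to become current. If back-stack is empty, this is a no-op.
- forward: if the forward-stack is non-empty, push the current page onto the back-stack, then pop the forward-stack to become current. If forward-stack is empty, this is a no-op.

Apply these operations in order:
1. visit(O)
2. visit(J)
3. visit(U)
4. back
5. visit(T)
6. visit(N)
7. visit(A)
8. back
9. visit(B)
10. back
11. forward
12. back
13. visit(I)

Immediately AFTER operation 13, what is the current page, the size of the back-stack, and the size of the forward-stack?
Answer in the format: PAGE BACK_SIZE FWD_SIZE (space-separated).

After 1 (visit(O)): cur=O back=1 fwd=0
After 2 (visit(J)): cur=J back=2 fwd=0
After 3 (visit(U)): cur=U back=3 fwd=0
After 4 (back): cur=J back=2 fwd=1
After 5 (visit(T)): cur=T back=3 fwd=0
After 6 (visit(N)): cur=N back=4 fwd=0
After 7 (visit(A)): cur=A back=5 fwd=0
After 8 (back): cur=N back=4 fwd=1
After 9 (visit(B)): cur=B back=5 fwd=0
After 10 (back): cur=N back=4 fwd=1
After 11 (forward): cur=B back=5 fwd=0
After 12 (back): cur=N back=4 fwd=1
After 13 (visit(I)): cur=I back=5 fwd=0

I 5 0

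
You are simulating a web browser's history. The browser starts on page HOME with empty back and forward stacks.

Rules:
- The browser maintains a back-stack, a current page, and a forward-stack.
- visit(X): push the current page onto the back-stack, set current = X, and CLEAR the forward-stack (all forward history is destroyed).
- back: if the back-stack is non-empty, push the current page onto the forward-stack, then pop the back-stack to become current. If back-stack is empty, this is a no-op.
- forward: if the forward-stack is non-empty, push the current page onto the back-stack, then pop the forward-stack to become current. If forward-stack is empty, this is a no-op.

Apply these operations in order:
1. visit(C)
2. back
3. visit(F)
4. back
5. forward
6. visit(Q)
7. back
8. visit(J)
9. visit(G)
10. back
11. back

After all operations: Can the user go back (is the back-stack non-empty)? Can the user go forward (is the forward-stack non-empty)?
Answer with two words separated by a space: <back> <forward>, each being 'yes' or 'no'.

Answer: yes yes

Derivation:
After 1 (visit(C)): cur=C back=1 fwd=0
After 2 (back): cur=HOME back=0 fwd=1
After 3 (visit(F)): cur=F back=1 fwd=0
After 4 (back): cur=HOME back=0 fwd=1
After 5 (forward): cur=F back=1 fwd=0
After 6 (visit(Q)): cur=Q back=2 fwd=0
After 7 (back): cur=F back=1 fwd=1
After 8 (visit(J)): cur=J back=2 fwd=0
After 9 (visit(G)): cur=G back=3 fwd=0
After 10 (back): cur=J back=2 fwd=1
After 11 (back): cur=F back=1 fwd=2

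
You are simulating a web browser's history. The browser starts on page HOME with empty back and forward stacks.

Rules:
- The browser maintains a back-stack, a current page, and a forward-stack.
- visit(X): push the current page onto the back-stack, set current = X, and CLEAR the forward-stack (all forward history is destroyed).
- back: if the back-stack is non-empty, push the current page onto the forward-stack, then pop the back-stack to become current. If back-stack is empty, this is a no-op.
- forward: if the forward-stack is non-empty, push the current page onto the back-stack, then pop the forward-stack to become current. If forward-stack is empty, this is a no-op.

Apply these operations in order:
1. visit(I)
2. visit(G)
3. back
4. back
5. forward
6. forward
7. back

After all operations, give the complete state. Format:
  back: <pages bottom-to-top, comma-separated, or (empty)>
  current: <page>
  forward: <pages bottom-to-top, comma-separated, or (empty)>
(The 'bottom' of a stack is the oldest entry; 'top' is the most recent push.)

Answer: back: HOME
current: I
forward: G

Derivation:
After 1 (visit(I)): cur=I back=1 fwd=0
After 2 (visit(G)): cur=G back=2 fwd=0
After 3 (back): cur=I back=1 fwd=1
After 4 (back): cur=HOME back=0 fwd=2
After 5 (forward): cur=I back=1 fwd=1
After 6 (forward): cur=G back=2 fwd=0
After 7 (back): cur=I back=1 fwd=1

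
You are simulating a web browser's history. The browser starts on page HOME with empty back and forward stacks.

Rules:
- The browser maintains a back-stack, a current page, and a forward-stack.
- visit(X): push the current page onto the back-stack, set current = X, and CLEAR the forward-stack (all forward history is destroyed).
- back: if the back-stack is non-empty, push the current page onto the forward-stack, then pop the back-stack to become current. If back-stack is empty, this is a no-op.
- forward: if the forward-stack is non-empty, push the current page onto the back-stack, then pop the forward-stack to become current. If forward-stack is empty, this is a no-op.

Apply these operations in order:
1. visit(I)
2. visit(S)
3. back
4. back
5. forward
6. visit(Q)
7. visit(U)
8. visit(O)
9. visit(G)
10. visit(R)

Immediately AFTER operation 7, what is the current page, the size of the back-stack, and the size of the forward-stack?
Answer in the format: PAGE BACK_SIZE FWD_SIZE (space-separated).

After 1 (visit(I)): cur=I back=1 fwd=0
After 2 (visit(S)): cur=S back=2 fwd=0
After 3 (back): cur=I back=1 fwd=1
After 4 (back): cur=HOME back=0 fwd=2
After 5 (forward): cur=I back=1 fwd=1
After 6 (visit(Q)): cur=Q back=2 fwd=0
After 7 (visit(U)): cur=U back=3 fwd=0

U 3 0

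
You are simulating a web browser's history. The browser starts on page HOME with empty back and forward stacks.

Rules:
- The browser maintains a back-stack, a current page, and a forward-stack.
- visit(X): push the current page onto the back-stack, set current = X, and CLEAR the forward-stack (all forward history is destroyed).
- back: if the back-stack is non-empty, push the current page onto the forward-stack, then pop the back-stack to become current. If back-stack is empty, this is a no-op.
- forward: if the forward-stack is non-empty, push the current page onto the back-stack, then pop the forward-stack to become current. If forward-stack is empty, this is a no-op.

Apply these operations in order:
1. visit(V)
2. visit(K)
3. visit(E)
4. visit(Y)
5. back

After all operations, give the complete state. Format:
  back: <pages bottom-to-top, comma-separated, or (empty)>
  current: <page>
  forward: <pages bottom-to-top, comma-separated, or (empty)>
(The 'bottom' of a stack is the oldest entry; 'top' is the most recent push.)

Answer: back: HOME,V,K
current: E
forward: Y

Derivation:
After 1 (visit(V)): cur=V back=1 fwd=0
After 2 (visit(K)): cur=K back=2 fwd=0
After 3 (visit(E)): cur=E back=3 fwd=0
After 4 (visit(Y)): cur=Y back=4 fwd=0
After 5 (back): cur=E back=3 fwd=1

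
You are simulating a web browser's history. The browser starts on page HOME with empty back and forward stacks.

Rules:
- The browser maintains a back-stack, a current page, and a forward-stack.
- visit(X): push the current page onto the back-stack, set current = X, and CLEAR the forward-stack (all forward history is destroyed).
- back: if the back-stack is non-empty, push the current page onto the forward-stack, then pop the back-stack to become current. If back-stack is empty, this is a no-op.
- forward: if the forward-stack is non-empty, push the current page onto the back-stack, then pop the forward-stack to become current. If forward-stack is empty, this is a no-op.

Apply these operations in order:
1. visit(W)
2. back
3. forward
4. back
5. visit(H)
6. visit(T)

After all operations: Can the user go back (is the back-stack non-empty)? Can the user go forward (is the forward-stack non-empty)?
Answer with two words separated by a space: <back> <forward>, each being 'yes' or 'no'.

Answer: yes no

Derivation:
After 1 (visit(W)): cur=W back=1 fwd=0
After 2 (back): cur=HOME back=0 fwd=1
After 3 (forward): cur=W back=1 fwd=0
After 4 (back): cur=HOME back=0 fwd=1
After 5 (visit(H)): cur=H back=1 fwd=0
After 6 (visit(T)): cur=T back=2 fwd=0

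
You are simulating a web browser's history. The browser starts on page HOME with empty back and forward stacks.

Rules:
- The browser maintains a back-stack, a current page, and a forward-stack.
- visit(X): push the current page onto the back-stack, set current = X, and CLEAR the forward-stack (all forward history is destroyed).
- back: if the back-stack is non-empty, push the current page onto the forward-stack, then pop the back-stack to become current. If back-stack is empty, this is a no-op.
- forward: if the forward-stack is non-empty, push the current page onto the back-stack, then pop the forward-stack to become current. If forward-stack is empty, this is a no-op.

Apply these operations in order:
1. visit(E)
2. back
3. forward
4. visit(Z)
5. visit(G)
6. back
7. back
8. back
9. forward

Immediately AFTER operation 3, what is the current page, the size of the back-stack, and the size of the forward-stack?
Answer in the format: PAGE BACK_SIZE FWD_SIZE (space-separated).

After 1 (visit(E)): cur=E back=1 fwd=0
After 2 (back): cur=HOME back=0 fwd=1
After 3 (forward): cur=E back=1 fwd=0

E 1 0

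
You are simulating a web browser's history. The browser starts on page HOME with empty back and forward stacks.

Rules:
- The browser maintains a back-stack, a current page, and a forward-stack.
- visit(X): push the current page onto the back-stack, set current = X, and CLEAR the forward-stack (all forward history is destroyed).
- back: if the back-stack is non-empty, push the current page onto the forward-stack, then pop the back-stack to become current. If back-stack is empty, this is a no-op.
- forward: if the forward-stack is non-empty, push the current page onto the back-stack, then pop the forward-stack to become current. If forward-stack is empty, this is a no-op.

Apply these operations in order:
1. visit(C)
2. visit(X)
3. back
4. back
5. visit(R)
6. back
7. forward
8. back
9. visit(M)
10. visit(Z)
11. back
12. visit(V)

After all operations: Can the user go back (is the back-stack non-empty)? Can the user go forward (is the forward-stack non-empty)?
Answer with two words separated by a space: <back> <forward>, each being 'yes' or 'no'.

Answer: yes no

Derivation:
After 1 (visit(C)): cur=C back=1 fwd=0
After 2 (visit(X)): cur=X back=2 fwd=0
After 3 (back): cur=C back=1 fwd=1
After 4 (back): cur=HOME back=0 fwd=2
After 5 (visit(R)): cur=R back=1 fwd=0
After 6 (back): cur=HOME back=0 fwd=1
After 7 (forward): cur=R back=1 fwd=0
After 8 (back): cur=HOME back=0 fwd=1
After 9 (visit(M)): cur=M back=1 fwd=0
After 10 (visit(Z)): cur=Z back=2 fwd=0
After 11 (back): cur=M back=1 fwd=1
After 12 (visit(V)): cur=V back=2 fwd=0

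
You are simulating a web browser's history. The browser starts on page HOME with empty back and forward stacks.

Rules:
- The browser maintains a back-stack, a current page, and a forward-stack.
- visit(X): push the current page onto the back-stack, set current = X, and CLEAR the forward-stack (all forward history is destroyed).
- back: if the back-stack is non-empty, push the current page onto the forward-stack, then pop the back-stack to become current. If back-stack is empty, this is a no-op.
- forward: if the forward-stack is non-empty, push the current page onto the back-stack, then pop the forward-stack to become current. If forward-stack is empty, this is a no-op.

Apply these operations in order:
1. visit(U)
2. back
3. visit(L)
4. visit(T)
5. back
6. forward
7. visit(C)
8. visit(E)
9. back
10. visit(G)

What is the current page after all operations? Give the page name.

After 1 (visit(U)): cur=U back=1 fwd=0
After 2 (back): cur=HOME back=0 fwd=1
After 3 (visit(L)): cur=L back=1 fwd=0
After 4 (visit(T)): cur=T back=2 fwd=0
After 5 (back): cur=L back=1 fwd=1
After 6 (forward): cur=T back=2 fwd=0
After 7 (visit(C)): cur=C back=3 fwd=0
After 8 (visit(E)): cur=E back=4 fwd=0
After 9 (back): cur=C back=3 fwd=1
After 10 (visit(G)): cur=G back=4 fwd=0

Answer: G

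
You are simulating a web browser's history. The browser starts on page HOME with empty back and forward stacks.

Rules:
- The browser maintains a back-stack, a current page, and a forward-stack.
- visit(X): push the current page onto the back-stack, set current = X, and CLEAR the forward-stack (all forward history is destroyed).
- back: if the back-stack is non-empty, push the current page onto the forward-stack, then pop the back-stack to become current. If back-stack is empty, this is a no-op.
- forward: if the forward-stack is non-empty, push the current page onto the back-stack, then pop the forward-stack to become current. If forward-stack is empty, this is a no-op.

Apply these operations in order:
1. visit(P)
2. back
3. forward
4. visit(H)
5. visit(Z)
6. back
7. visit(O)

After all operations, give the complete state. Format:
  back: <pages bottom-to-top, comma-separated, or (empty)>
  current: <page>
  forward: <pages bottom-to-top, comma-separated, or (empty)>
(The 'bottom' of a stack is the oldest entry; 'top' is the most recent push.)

Answer: back: HOME,P,H
current: O
forward: (empty)

Derivation:
After 1 (visit(P)): cur=P back=1 fwd=0
After 2 (back): cur=HOME back=0 fwd=1
After 3 (forward): cur=P back=1 fwd=0
After 4 (visit(H)): cur=H back=2 fwd=0
After 5 (visit(Z)): cur=Z back=3 fwd=0
After 6 (back): cur=H back=2 fwd=1
After 7 (visit(O)): cur=O back=3 fwd=0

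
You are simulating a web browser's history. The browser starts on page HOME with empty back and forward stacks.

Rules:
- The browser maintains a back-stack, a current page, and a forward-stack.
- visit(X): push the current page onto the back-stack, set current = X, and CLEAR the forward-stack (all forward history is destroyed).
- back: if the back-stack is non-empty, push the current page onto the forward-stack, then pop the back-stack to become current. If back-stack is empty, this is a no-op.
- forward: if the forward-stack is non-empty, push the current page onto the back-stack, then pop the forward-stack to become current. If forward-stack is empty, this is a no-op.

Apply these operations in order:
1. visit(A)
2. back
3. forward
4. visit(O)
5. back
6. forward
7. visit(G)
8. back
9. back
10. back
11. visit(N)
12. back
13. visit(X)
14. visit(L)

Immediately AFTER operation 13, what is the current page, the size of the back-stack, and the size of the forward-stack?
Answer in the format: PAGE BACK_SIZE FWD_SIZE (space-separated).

After 1 (visit(A)): cur=A back=1 fwd=0
After 2 (back): cur=HOME back=0 fwd=1
After 3 (forward): cur=A back=1 fwd=0
After 4 (visit(O)): cur=O back=2 fwd=0
After 5 (back): cur=A back=1 fwd=1
After 6 (forward): cur=O back=2 fwd=0
After 7 (visit(G)): cur=G back=3 fwd=0
After 8 (back): cur=O back=2 fwd=1
After 9 (back): cur=A back=1 fwd=2
After 10 (back): cur=HOME back=0 fwd=3
After 11 (visit(N)): cur=N back=1 fwd=0
After 12 (back): cur=HOME back=0 fwd=1
After 13 (visit(X)): cur=X back=1 fwd=0

X 1 0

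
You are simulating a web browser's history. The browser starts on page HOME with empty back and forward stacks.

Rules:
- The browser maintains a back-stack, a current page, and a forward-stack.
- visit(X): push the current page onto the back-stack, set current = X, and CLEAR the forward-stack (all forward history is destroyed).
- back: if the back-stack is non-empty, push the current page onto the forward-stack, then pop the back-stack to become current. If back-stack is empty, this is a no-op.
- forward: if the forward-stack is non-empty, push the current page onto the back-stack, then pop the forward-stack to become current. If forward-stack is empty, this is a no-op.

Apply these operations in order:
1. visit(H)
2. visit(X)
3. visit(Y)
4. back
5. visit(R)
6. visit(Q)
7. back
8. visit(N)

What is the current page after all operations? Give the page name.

Answer: N

Derivation:
After 1 (visit(H)): cur=H back=1 fwd=0
After 2 (visit(X)): cur=X back=2 fwd=0
After 3 (visit(Y)): cur=Y back=3 fwd=0
After 4 (back): cur=X back=2 fwd=1
After 5 (visit(R)): cur=R back=3 fwd=0
After 6 (visit(Q)): cur=Q back=4 fwd=0
After 7 (back): cur=R back=3 fwd=1
After 8 (visit(N)): cur=N back=4 fwd=0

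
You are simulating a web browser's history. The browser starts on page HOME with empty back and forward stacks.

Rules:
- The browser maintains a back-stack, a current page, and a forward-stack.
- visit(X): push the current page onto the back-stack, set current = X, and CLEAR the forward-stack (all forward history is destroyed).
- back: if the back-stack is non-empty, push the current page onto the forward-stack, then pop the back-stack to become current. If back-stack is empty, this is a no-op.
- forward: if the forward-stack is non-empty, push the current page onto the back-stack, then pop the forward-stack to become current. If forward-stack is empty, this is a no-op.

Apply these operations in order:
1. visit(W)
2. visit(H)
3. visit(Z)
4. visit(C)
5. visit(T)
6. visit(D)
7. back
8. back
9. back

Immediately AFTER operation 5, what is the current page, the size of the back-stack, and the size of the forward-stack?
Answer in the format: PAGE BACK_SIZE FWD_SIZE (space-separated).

After 1 (visit(W)): cur=W back=1 fwd=0
After 2 (visit(H)): cur=H back=2 fwd=0
After 3 (visit(Z)): cur=Z back=3 fwd=0
After 4 (visit(C)): cur=C back=4 fwd=0
After 5 (visit(T)): cur=T back=5 fwd=0

T 5 0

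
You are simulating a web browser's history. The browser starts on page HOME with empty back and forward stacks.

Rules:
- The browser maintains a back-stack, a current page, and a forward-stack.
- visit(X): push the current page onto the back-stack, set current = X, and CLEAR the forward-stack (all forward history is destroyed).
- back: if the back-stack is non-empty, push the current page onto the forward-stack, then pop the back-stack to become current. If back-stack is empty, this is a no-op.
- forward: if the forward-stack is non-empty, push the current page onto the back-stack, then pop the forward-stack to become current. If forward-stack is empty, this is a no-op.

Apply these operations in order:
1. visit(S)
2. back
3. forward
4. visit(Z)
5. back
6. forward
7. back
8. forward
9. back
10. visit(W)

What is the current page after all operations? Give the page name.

After 1 (visit(S)): cur=S back=1 fwd=0
After 2 (back): cur=HOME back=0 fwd=1
After 3 (forward): cur=S back=1 fwd=0
After 4 (visit(Z)): cur=Z back=2 fwd=0
After 5 (back): cur=S back=1 fwd=1
After 6 (forward): cur=Z back=2 fwd=0
After 7 (back): cur=S back=1 fwd=1
After 8 (forward): cur=Z back=2 fwd=0
After 9 (back): cur=S back=1 fwd=1
After 10 (visit(W)): cur=W back=2 fwd=0

Answer: W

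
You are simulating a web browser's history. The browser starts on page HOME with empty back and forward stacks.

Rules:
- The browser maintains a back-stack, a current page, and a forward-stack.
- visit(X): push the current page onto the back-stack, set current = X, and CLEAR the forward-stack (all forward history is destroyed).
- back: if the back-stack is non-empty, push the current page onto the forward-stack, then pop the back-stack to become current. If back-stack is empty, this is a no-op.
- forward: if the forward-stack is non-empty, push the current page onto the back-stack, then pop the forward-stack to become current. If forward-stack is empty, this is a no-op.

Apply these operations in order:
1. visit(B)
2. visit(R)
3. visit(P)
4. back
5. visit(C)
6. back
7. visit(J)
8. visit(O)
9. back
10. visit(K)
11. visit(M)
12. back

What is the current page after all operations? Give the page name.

Answer: K

Derivation:
After 1 (visit(B)): cur=B back=1 fwd=0
After 2 (visit(R)): cur=R back=2 fwd=0
After 3 (visit(P)): cur=P back=3 fwd=0
After 4 (back): cur=R back=2 fwd=1
After 5 (visit(C)): cur=C back=3 fwd=0
After 6 (back): cur=R back=2 fwd=1
After 7 (visit(J)): cur=J back=3 fwd=0
After 8 (visit(O)): cur=O back=4 fwd=0
After 9 (back): cur=J back=3 fwd=1
After 10 (visit(K)): cur=K back=4 fwd=0
After 11 (visit(M)): cur=M back=5 fwd=0
After 12 (back): cur=K back=4 fwd=1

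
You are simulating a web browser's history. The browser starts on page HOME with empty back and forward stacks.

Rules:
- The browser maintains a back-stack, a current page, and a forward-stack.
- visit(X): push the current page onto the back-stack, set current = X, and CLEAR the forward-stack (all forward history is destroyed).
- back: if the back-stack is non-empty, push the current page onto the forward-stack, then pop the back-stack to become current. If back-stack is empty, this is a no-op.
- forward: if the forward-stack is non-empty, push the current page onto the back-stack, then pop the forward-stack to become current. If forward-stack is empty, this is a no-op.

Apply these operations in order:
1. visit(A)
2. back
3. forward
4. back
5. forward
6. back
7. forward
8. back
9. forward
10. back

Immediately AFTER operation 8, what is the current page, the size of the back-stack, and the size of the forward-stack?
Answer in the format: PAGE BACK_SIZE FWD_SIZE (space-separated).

After 1 (visit(A)): cur=A back=1 fwd=0
After 2 (back): cur=HOME back=0 fwd=1
After 3 (forward): cur=A back=1 fwd=0
After 4 (back): cur=HOME back=0 fwd=1
After 5 (forward): cur=A back=1 fwd=0
After 6 (back): cur=HOME back=0 fwd=1
After 7 (forward): cur=A back=1 fwd=0
After 8 (back): cur=HOME back=0 fwd=1

HOME 0 1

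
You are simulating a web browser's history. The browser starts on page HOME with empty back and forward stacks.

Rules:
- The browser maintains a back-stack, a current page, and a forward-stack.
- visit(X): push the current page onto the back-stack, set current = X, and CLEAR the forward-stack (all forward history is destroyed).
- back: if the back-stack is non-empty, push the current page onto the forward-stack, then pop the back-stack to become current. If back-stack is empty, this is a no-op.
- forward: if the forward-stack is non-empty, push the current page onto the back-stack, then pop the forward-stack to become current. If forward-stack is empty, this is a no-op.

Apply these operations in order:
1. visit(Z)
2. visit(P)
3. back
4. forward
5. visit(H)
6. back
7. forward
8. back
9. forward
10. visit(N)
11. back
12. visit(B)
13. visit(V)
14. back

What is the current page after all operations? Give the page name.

Answer: B

Derivation:
After 1 (visit(Z)): cur=Z back=1 fwd=0
After 2 (visit(P)): cur=P back=2 fwd=0
After 3 (back): cur=Z back=1 fwd=1
After 4 (forward): cur=P back=2 fwd=0
After 5 (visit(H)): cur=H back=3 fwd=0
After 6 (back): cur=P back=2 fwd=1
After 7 (forward): cur=H back=3 fwd=0
After 8 (back): cur=P back=2 fwd=1
After 9 (forward): cur=H back=3 fwd=0
After 10 (visit(N)): cur=N back=4 fwd=0
After 11 (back): cur=H back=3 fwd=1
After 12 (visit(B)): cur=B back=4 fwd=0
After 13 (visit(V)): cur=V back=5 fwd=0
After 14 (back): cur=B back=4 fwd=1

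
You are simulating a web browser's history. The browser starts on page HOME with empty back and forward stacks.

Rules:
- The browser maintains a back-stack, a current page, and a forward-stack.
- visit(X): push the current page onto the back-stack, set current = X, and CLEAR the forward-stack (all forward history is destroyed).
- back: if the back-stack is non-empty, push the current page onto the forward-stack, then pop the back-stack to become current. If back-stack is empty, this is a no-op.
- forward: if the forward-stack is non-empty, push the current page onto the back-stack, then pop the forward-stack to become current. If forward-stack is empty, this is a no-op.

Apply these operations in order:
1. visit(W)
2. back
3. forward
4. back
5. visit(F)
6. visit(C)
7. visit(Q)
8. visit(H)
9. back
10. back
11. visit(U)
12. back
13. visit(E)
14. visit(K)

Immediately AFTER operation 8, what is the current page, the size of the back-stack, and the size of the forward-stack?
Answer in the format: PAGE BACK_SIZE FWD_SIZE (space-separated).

After 1 (visit(W)): cur=W back=1 fwd=0
After 2 (back): cur=HOME back=0 fwd=1
After 3 (forward): cur=W back=1 fwd=0
After 4 (back): cur=HOME back=0 fwd=1
After 5 (visit(F)): cur=F back=1 fwd=0
After 6 (visit(C)): cur=C back=2 fwd=0
After 7 (visit(Q)): cur=Q back=3 fwd=0
After 8 (visit(H)): cur=H back=4 fwd=0

H 4 0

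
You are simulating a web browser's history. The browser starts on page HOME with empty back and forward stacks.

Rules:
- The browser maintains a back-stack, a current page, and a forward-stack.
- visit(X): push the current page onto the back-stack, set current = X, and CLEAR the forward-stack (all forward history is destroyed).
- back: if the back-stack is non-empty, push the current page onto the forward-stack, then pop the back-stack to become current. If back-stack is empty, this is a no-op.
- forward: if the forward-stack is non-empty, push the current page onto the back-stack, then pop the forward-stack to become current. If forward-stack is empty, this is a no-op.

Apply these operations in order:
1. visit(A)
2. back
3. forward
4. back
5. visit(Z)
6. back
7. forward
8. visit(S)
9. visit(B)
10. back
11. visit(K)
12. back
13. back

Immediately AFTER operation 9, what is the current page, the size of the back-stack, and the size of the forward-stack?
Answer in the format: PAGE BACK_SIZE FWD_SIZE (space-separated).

After 1 (visit(A)): cur=A back=1 fwd=0
After 2 (back): cur=HOME back=0 fwd=1
After 3 (forward): cur=A back=1 fwd=0
After 4 (back): cur=HOME back=0 fwd=1
After 5 (visit(Z)): cur=Z back=1 fwd=0
After 6 (back): cur=HOME back=0 fwd=1
After 7 (forward): cur=Z back=1 fwd=0
After 8 (visit(S)): cur=S back=2 fwd=0
After 9 (visit(B)): cur=B back=3 fwd=0

B 3 0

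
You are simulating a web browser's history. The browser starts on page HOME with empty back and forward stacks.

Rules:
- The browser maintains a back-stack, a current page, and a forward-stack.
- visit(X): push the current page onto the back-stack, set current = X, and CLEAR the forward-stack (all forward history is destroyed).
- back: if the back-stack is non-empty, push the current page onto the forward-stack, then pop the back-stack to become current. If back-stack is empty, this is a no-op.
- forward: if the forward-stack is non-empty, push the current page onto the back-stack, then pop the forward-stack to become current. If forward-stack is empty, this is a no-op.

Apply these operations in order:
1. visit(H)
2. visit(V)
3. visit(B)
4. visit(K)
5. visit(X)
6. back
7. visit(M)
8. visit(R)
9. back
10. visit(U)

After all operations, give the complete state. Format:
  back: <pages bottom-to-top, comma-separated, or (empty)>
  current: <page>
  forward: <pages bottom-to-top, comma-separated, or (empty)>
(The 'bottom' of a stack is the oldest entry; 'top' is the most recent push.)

After 1 (visit(H)): cur=H back=1 fwd=0
After 2 (visit(V)): cur=V back=2 fwd=0
After 3 (visit(B)): cur=B back=3 fwd=0
After 4 (visit(K)): cur=K back=4 fwd=0
After 5 (visit(X)): cur=X back=5 fwd=0
After 6 (back): cur=K back=4 fwd=1
After 7 (visit(M)): cur=M back=5 fwd=0
After 8 (visit(R)): cur=R back=6 fwd=0
After 9 (back): cur=M back=5 fwd=1
After 10 (visit(U)): cur=U back=6 fwd=0

Answer: back: HOME,H,V,B,K,M
current: U
forward: (empty)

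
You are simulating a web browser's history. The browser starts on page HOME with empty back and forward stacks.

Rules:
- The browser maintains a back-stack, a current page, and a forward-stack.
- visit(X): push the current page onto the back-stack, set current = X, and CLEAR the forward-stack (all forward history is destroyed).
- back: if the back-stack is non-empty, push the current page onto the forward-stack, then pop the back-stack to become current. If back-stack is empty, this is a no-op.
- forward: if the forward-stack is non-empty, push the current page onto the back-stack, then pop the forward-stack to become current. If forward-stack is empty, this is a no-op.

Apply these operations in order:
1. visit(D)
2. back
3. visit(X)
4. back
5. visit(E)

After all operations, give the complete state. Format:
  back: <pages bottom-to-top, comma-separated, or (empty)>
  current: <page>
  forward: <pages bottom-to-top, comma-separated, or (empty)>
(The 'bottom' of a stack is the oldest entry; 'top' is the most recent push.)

After 1 (visit(D)): cur=D back=1 fwd=0
After 2 (back): cur=HOME back=0 fwd=1
After 3 (visit(X)): cur=X back=1 fwd=0
After 4 (back): cur=HOME back=0 fwd=1
After 5 (visit(E)): cur=E back=1 fwd=0

Answer: back: HOME
current: E
forward: (empty)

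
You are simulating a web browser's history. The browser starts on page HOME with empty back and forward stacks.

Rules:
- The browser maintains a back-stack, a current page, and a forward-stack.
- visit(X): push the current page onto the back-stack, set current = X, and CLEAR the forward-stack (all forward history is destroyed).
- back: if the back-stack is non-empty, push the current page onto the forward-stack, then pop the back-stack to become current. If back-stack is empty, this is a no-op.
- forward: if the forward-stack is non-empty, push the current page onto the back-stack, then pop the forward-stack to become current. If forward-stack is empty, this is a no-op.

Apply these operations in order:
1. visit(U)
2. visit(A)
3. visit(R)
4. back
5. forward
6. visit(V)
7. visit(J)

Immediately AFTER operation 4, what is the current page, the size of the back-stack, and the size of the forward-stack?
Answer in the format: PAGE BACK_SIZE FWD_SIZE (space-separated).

After 1 (visit(U)): cur=U back=1 fwd=0
After 2 (visit(A)): cur=A back=2 fwd=0
After 3 (visit(R)): cur=R back=3 fwd=0
After 4 (back): cur=A back=2 fwd=1

A 2 1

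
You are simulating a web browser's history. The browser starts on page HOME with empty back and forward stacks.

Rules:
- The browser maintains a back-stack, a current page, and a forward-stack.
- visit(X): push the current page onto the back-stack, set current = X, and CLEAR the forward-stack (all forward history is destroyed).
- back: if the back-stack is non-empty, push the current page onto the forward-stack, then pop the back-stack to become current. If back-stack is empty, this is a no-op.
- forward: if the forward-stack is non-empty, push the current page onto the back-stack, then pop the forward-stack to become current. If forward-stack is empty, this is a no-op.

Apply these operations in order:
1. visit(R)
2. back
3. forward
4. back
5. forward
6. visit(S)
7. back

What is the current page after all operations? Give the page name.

Answer: R

Derivation:
After 1 (visit(R)): cur=R back=1 fwd=0
After 2 (back): cur=HOME back=0 fwd=1
After 3 (forward): cur=R back=1 fwd=0
After 4 (back): cur=HOME back=0 fwd=1
After 5 (forward): cur=R back=1 fwd=0
After 6 (visit(S)): cur=S back=2 fwd=0
After 7 (back): cur=R back=1 fwd=1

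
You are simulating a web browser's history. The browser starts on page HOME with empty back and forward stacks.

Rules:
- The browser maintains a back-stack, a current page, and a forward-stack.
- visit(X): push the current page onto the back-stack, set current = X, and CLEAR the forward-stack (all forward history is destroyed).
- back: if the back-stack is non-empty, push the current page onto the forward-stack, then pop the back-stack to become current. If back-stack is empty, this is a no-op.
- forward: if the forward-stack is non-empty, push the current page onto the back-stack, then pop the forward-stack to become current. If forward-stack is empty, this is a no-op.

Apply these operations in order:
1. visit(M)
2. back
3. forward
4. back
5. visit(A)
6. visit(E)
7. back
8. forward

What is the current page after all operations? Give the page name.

Answer: E

Derivation:
After 1 (visit(M)): cur=M back=1 fwd=0
After 2 (back): cur=HOME back=0 fwd=1
After 3 (forward): cur=M back=1 fwd=0
After 4 (back): cur=HOME back=0 fwd=1
After 5 (visit(A)): cur=A back=1 fwd=0
After 6 (visit(E)): cur=E back=2 fwd=0
After 7 (back): cur=A back=1 fwd=1
After 8 (forward): cur=E back=2 fwd=0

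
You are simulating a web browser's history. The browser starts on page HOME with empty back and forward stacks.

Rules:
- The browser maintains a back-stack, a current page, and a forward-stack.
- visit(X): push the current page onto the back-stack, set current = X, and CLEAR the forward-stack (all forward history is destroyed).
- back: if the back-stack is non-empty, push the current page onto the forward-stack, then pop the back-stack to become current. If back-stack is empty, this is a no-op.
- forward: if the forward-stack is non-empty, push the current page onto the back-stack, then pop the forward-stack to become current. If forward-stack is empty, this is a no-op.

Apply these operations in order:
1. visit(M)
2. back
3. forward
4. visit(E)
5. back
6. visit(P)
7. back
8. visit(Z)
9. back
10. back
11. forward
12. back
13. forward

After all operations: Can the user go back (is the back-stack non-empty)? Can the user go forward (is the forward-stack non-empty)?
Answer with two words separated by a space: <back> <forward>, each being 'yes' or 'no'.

After 1 (visit(M)): cur=M back=1 fwd=0
After 2 (back): cur=HOME back=0 fwd=1
After 3 (forward): cur=M back=1 fwd=0
After 4 (visit(E)): cur=E back=2 fwd=0
After 5 (back): cur=M back=1 fwd=1
After 6 (visit(P)): cur=P back=2 fwd=0
After 7 (back): cur=M back=1 fwd=1
After 8 (visit(Z)): cur=Z back=2 fwd=0
After 9 (back): cur=M back=1 fwd=1
After 10 (back): cur=HOME back=0 fwd=2
After 11 (forward): cur=M back=1 fwd=1
After 12 (back): cur=HOME back=0 fwd=2
After 13 (forward): cur=M back=1 fwd=1

Answer: yes yes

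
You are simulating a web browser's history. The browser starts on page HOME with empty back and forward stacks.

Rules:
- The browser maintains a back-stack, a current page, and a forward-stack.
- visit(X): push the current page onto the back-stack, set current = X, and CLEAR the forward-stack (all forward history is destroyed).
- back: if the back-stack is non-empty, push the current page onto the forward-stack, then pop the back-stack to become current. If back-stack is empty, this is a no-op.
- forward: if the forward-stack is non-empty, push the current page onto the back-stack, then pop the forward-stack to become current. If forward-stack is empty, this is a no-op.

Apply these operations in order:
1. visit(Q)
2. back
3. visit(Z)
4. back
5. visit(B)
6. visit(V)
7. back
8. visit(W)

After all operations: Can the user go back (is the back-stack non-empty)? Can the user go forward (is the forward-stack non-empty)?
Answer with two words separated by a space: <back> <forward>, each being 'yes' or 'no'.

Answer: yes no

Derivation:
After 1 (visit(Q)): cur=Q back=1 fwd=0
After 2 (back): cur=HOME back=0 fwd=1
After 3 (visit(Z)): cur=Z back=1 fwd=0
After 4 (back): cur=HOME back=0 fwd=1
After 5 (visit(B)): cur=B back=1 fwd=0
After 6 (visit(V)): cur=V back=2 fwd=0
After 7 (back): cur=B back=1 fwd=1
After 8 (visit(W)): cur=W back=2 fwd=0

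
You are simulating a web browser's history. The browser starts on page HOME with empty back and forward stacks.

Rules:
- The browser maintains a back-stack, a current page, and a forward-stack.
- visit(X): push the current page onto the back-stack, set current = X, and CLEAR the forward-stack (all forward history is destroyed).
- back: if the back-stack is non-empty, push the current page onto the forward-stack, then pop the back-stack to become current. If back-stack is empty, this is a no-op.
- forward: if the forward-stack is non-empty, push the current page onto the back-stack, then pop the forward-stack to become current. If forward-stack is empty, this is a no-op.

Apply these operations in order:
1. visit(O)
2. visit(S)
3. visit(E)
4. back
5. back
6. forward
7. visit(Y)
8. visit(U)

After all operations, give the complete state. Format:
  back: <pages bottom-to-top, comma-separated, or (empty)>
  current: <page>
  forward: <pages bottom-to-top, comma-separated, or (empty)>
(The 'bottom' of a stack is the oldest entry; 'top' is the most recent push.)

After 1 (visit(O)): cur=O back=1 fwd=0
After 2 (visit(S)): cur=S back=2 fwd=0
After 3 (visit(E)): cur=E back=3 fwd=0
After 4 (back): cur=S back=2 fwd=1
After 5 (back): cur=O back=1 fwd=2
After 6 (forward): cur=S back=2 fwd=1
After 7 (visit(Y)): cur=Y back=3 fwd=0
After 8 (visit(U)): cur=U back=4 fwd=0

Answer: back: HOME,O,S,Y
current: U
forward: (empty)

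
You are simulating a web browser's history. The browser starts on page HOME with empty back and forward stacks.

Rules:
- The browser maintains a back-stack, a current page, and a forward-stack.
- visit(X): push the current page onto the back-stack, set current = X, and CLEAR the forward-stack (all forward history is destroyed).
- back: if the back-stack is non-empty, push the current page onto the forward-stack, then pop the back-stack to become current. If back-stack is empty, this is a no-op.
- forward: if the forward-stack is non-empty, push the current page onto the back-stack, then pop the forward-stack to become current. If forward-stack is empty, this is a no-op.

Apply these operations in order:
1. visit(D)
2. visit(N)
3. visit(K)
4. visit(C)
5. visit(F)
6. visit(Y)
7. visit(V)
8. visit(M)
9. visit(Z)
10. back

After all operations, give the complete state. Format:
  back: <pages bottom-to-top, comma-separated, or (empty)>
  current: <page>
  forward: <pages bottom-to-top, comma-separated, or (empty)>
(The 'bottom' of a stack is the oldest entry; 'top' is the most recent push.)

Answer: back: HOME,D,N,K,C,F,Y,V
current: M
forward: Z

Derivation:
After 1 (visit(D)): cur=D back=1 fwd=0
After 2 (visit(N)): cur=N back=2 fwd=0
After 3 (visit(K)): cur=K back=3 fwd=0
After 4 (visit(C)): cur=C back=4 fwd=0
After 5 (visit(F)): cur=F back=5 fwd=0
After 6 (visit(Y)): cur=Y back=6 fwd=0
After 7 (visit(V)): cur=V back=7 fwd=0
After 8 (visit(M)): cur=M back=8 fwd=0
After 9 (visit(Z)): cur=Z back=9 fwd=0
After 10 (back): cur=M back=8 fwd=1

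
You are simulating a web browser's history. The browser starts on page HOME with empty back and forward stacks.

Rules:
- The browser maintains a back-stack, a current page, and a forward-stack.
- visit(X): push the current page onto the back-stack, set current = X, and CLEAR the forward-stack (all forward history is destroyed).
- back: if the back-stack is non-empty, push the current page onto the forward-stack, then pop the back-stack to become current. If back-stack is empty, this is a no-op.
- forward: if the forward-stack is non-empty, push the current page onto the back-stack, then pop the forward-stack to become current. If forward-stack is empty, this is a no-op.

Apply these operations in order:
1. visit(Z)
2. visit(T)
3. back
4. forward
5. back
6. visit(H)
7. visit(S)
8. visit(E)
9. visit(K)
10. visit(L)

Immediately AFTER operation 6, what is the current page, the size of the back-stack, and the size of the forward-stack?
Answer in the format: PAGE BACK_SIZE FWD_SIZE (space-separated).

After 1 (visit(Z)): cur=Z back=1 fwd=0
After 2 (visit(T)): cur=T back=2 fwd=0
After 3 (back): cur=Z back=1 fwd=1
After 4 (forward): cur=T back=2 fwd=0
After 5 (back): cur=Z back=1 fwd=1
After 6 (visit(H)): cur=H back=2 fwd=0

H 2 0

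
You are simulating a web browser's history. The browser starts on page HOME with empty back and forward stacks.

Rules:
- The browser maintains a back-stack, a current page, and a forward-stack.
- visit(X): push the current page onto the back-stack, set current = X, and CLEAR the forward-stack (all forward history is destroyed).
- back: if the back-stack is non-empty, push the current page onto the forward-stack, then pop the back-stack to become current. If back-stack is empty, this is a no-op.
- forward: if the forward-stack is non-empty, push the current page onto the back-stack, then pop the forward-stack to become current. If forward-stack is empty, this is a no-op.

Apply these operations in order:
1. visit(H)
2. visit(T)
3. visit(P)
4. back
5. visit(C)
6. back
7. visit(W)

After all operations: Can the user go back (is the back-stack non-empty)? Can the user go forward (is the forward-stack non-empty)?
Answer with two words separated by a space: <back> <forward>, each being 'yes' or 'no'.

Answer: yes no

Derivation:
After 1 (visit(H)): cur=H back=1 fwd=0
After 2 (visit(T)): cur=T back=2 fwd=0
After 3 (visit(P)): cur=P back=3 fwd=0
After 4 (back): cur=T back=2 fwd=1
After 5 (visit(C)): cur=C back=3 fwd=0
After 6 (back): cur=T back=2 fwd=1
After 7 (visit(W)): cur=W back=3 fwd=0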